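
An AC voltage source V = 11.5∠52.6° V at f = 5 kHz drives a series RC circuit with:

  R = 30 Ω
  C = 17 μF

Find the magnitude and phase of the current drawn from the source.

Step 1 — Angular frequency: ω = 2π·f = 2π·5000 = 3.142e+04 rad/s.
Step 2 — Component impedances:
  R: Z = R = 30 Ω
  C: Z = 1/(jωC) = -j/(ω·C) = 0 - j1.872 Ω
Step 3 — Series combination: Z_total = R + C = 30 - j1.872 Ω = 30.06∠-3.6° Ω.
Step 4 — Source phasor: V = 11.5∠52.6° V = 6.985 + j9.136 V.
Step 5 — Ohm's law: I = V / Z_total = (6.985 + j9.136) / (30 - j1.872) = 0.213 + j0.3178 A.
Step 6 — Convert to polar: |I| = 0.3826 A, ∠I = 56.2°.

I = 0.3826∠56.2° A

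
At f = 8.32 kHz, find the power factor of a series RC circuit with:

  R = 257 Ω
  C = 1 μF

Step 1 — Angular frequency: ω = 2π·f = 2π·8320 = 5.228e+04 rad/s.
Step 2 — Component impedances:
  R: Z = R = 257 Ω
  C: Z = 1/(jωC) = -j/(ω·C) = 0 - j19.13 Ω
Step 3 — Series combination: Z_total = R + C = 257 - j19.13 Ω = 257.7∠-4.3° Ω.
Step 4 — Power factor: PF = cos(φ) = Re(Z)/|Z| = 257/257.71 = 0.9972.
Step 5 — Type: Im(Z) = -19.13 ⇒ leading (phase φ = -4.3°).

PF = 0.9972 (leading, φ = -4.3°)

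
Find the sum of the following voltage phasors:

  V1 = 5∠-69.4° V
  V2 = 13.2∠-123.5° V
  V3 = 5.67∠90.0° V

Step 1 — Convert each phasor to rectangular form:
  V1 = 5·(cos(-69.4°) + j·sin(-69.4°)) = 1.759 - j4.68 V
  V2 = 13.2·(cos(-123.5°) + j·sin(-123.5°)) = -7.286 - j11.01 V
  V3 = 5.67·(cos(90.0°) + j·sin(90.0°)) = 0 + j5.67 V
Step 2 — Sum components: V_total = -5.526 - j10.02 V.
Step 3 — Convert to polar: |V_total| = 11.44 V, ∠V_total = -118.9°.

V_total = 11.44∠-118.9° V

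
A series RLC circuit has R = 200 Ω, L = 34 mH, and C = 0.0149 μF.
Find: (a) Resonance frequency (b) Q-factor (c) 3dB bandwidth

Step 1 — Resonance condition Im(Z)=0 gives ω₀ = 1/√(LC).
Step 2 — ω₀ = 1/√(0.034·1.49e-08) = 4.443e+04 rad/s.
Step 3 — f₀ = ω₀/(2π) = 7071 Hz.
Step 4 — Series Q: Q = ω₀L/R = 4.443e+04·0.034/200 = 7.553.
Step 5 — 3dB bandwidth: Δω = ω₀/Q = 5882 rad/s; BW = Δω/(2π) = 936.2 Hz.

(a) f₀ = 7071 Hz  (b) Q = 7.553  (c) BW = 936.2 Hz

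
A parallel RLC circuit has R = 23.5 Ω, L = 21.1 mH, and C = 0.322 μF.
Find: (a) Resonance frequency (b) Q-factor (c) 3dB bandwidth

Step 1 — Resonance: ω₀ = 1/√(LC) = 1/√(0.0211·3.22e-07) = 1.213e+04 rad/s.
Step 2 — f₀ = ω₀/(2π) = 1931 Hz.
Step 3 — Parallel Q: Q = R/(ω₀L) = 23.5/(1.213e+04·0.0211) = 0.0918.
Step 4 — Bandwidth: Δω = ω₀/Q = 1.322e+05 rad/s; BW = Δω/(2π) = 2.103e+04 Hz.

(a) f₀ = 1931 Hz  (b) Q = 0.0918  (c) BW = 2.103e+04 Hz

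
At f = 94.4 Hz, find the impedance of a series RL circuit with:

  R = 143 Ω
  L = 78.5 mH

Step 1 — Angular frequency: ω = 2π·f = 2π·94.4 = 593.1 rad/s.
Step 2 — Component impedances:
  R: Z = R = 143 Ω
  L: Z = jωL = j·593.1·0.0785 = 0 + j46.56 Ω
Step 3 — Series combination: Z_total = R + L = 143 + j46.56 Ω = 150.4∠18.0° Ω.

Z = 143 + j46.56 Ω = 150.4∠18.0° Ω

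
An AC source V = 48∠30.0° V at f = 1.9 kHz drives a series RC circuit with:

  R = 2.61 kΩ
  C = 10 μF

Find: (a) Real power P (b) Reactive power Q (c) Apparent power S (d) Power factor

Step 1 — Angular frequency: ω = 2π·f = 2π·1900 = 1.194e+04 rad/s.
Step 2 — Component impedances:
  R: Z = R = 2610 Ω
  C: Z = 1/(jωC) = -j/(ω·C) = 0 - j8.377 Ω
Step 3 — Series combination: Z_total = R + C = 2610 - j8.377 Ω = 2610∠-0.2° Ω.
Step 4 — Source phasor: V = 48∠30.0° V = 41.57 + j24 V.
Step 5 — Current: I = V / Z = 0.0159 + j0.009246 A = 0.01839∠30.2° A.
Step 6 — Complex power: S = V·I* = 0.8827 - j0.002833 VA.
Step 7 — Real power: P = Re(S) = 0.8827 W.
Step 8 — Reactive power: Q = Im(S) = -0.002833 VAR.
Step 9 — Apparent power: |S| = 0.8828 VA.
Step 10 — Power factor: PF = P/|S| = 1 (leading).

(a) P = 0.8827 W  (b) Q = -0.002833 VAR  (c) S = 0.8828 VA  (d) PF = 1 (leading)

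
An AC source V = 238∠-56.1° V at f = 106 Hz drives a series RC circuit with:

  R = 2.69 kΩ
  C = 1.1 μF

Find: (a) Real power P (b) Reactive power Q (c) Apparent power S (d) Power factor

Step 1 — Angular frequency: ω = 2π·f = 2π·106 = 666 rad/s.
Step 2 — Component impedances:
  R: Z = R = 2690 Ω
  C: Z = 1/(jωC) = -j/(ω·C) = 0 - j1365 Ω
Step 3 — Series combination: Z_total = R + C = 2690 - j1365 Ω = 3016∠-26.9° Ω.
Step 4 — Source phasor: V = 238∠-56.1° V = 132.7 - j197.5 V.
Step 5 — Current: I = V / Z = 0.06888 - j0.03849 A = 0.0789∠-29.2° A.
Step 6 — Complex power: S = V·I* = 16.75 - j8.497 VA.
Step 7 — Real power: P = Re(S) = 16.75 W.
Step 8 — Reactive power: Q = Im(S) = -8.497 VAR.
Step 9 — Apparent power: |S| = 18.78 VA.
Step 10 — Power factor: PF = P/|S| = 0.8918 (leading).

(a) P = 16.75 W  (b) Q = -8.497 VAR  (c) S = 18.78 VA  (d) PF = 0.8918 (leading)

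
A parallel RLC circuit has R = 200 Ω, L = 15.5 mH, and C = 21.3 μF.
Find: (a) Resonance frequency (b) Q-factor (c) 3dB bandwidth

Step 1 — Resonance: ω₀ = 1/√(LC) = 1/√(0.0155·2.13e-05) = 1740 rad/s.
Step 2 — f₀ = ω₀/(2π) = 277 Hz.
Step 3 — Parallel Q: Q = R/(ω₀L) = 200/(1740·0.0155) = 7.414.
Step 4 — Bandwidth: Δω = ω₀/Q = 234.7 rad/s; BW = Δω/(2π) = 37.36 Hz.

(a) f₀ = 277 Hz  (b) Q = 7.414  (c) BW = 37.36 Hz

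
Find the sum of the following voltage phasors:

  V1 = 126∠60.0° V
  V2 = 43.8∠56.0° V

Step 1 — Convert each phasor to rectangular form:
  V1 = 126·(cos(60.0°) + j·sin(60.0°)) = 63 + j109.1 V
  V2 = 43.8·(cos(56.0°) + j·sin(56.0°)) = 24.49 + j36.31 V
Step 2 — Sum components: V_total = 87.49 + j145.4 V.
Step 3 — Convert to polar: |V_total| = 169.7 V, ∠V_total = 59.0°.

V_total = 169.7∠59.0° V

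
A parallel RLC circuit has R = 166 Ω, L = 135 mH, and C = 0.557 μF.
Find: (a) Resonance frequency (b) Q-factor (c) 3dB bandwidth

Step 1 — Resonance: ω₀ = 1/√(LC) = 1/√(0.135·5.57e-07) = 3647 rad/s.
Step 2 — f₀ = ω₀/(2π) = 580.4 Hz.
Step 3 — Parallel Q: Q = R/(ω₀L) = 166/(3647·0.135) = 0.3372.
Step 4 — Bandwidth: Δω = ω₀/Q = 1.082e+04 rad/s; BW = Δω/(2π) = 1721 Hz.

(a) f₀ = 580.4 Hz  (b) Q = 0.3372  (c) BW = 1721 Hz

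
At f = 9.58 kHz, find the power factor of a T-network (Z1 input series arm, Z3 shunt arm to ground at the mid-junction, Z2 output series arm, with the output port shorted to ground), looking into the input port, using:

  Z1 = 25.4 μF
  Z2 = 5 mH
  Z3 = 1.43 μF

Step 1 — Angular frequency: ω = 2π·f = 2π·9580 = 6.019e+04 rad/s.
Step 2 — Component impedances:
  Z1: Z = 1/(jωC) = -j/(ω·C) = 0 - j0.6541 Ω
  Z2: Z = jωL = j·6.019e+04·0.005 = 0 + j301 Ω
  Z3: Z = 1/(jωC) = -j/(ω·C) = 0 - j11.62 Ω
Step 3 — With the output port shorted to ground, the output series arm Z2 runs from the junction to ground; the shunt arm Z3 also runs from the junction to ground. They appear in parallel: Z3 || Z2 = 0 - j12.08 Ω.
Step 4 — Series with input arm Z1: Z_in = Z1 + (Z3 || Z2) = 0 - j12.74 Ω = 12.74∠-90.0° Ω.
Step 5 — Power factor: PF = cos(φ) = Re(Z)/|Z| = 0/12.74 = 0.
Step 6 — Type: Im(Z) = -12.74 ⇒ leading (phase φ = -90.0°).

PF = 0 (leading, φ = -90.0°)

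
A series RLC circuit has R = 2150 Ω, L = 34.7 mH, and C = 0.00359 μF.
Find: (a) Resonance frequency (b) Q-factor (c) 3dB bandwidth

Step 1 — Resonance condition Im(Z)=0 gives ω₀ = 1/√(LC).
Step 2 — ω₀ = 1/√(0.0347·3.59e-09) = 8.96e+04 rad/s.
Step 3 — f₀ = ω₀/(2π) = 1.426e+04 Hz.
Step 4 — Series Q: Q = ω₀L/R = 8.96e+04·0.0347/2150 = 1.446.
Step 5 — 3dB bandwidth: Δω = ω₀/Q = 6.196e+04 rad/s; BW = Δω/(2π) = 9861 Hz.

(a) f₀ = 1.426e+04 Hz  (b) Q = 1.446  (c) BW = 9861 Hz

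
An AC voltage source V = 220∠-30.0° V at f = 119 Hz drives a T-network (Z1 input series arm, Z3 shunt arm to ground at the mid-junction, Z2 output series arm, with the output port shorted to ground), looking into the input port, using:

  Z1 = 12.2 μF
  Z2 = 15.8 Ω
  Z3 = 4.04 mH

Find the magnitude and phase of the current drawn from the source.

Step 1 — Angular frequency: ω = 2π·f = 2π·119 = 747.7 rad/s.
Step 2 — Component impedances:
  Z1: Z = 1/(jωC) = -j/(ω·C) = 0 - j109.6 Ω
  Z2: Z = R = 15.8 Ω
  Z3: Z = jωL = j·747.7·0.00404 = 0 + j3.021 Ω
Step 3 — With the output port shorted to ground, the output series arm Z2 runs from the junction to ground; the shunt arm Z3 also runs from the junction to ground. They appear in parallel: Z3 || Z2 = 0.5571 + j2.914 Ω.
Step 4 — Series with input arm Z1: Z_in = Z1 + (Z3 || Z2) = 0.5571 - j106.7 Ω = 106.7∠-89.7° Ω.
Step 5 — Source phasor: V = 220∠-30.0° V = 190.5 - j110 V.
Step 6 — Ohm's law: I = V / Z_total = (190.5 - j110) / (0.5571 - j106.7) = 1.04 + j1.78 A.
Step 7 — Convert to polar: |I| = 2.062 A, ∠I = 59.7°.

I = 2.062∠59.7° A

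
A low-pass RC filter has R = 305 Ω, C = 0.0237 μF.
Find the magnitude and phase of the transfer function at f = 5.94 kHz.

Step 1 — Angular frequency: ω = 2π·5940 = 3.732e+04 rad/s.
Step 2 — Transfer function: H(jω) = 1/(1 + jωRC).
Step 3 — Denominator: 1 + jωRC = 1 + j·3.732e+04·305·2.37e-08 = 1 + j0.2698.
Step 4 — H = 0.9322 - j0.2515.
Step 5 — Magnitude: |H| = 0.9655 (-0.3 dB); phase: φ = -15.1°.

|H| = 0.9655 (-0.3 dB), φ = -15.1°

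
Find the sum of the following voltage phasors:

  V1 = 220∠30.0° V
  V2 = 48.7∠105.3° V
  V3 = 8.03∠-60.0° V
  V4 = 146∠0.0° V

Step 1 — Convert each phasor to rectangular form:
  V1 = 220·(cos(30.0°) + j·sin(30.0°)) = 190.5 + j110 V
  V2 = 48.7·(cos(105.3°) + j·sin(105.3°)) = -12.85 + j46.97 V
  V3 = 8.03·(cos(-60.0°) + j·sin(-60.0°)) = 4.015 - j6.954 V
  V4 = 146·(cos(0.0°) + j·sin(0.0°)) = 146 V
Step 2 — Sum components: V_total = 327.7 + j150 V.
Step 3 — Convert to polar: |V_total| = 360.4 V, ∠V_total = 24.6°.

V_total = 360.4∠24.6° V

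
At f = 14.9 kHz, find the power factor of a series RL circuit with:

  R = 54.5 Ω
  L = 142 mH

Step 1 — Angular frequency: ω = 2π·f = 2π·1.49e+04 = 9.362e+04 rad/s.
Step 2 — Component impedances:
  R: Z = R = 54.5 Ω
  L: Z = jωL = j·9.362e+04·0.142 = 0 + j1.329e+04 Ω
Step 3 — Series combination: Z_total = R + L = 54.5 + j1.329e+04 Ω = 1.329e+04∠89.8° Ω.
Step 4 — Power factor: PF = cos(φ) = Re(Z)/|Z| = 54.5/13294 = 0.0041.
Step 5 — Type: Im(Z) = 1.329e+04 ⇒ lagging (phase φ = 89.8°).

PF = 0.0041 (lagging, φ = 89.8°)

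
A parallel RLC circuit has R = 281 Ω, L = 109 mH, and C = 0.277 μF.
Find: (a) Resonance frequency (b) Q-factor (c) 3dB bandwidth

Step 1 — Resonance: ω₀ = 1/√(LC) = 1/√(0.109·2.77e-07) = 5755 rad/s.
Step 2 — f₀ = ω₀/(2π) = 915.9 Hz.
Step 3 — Parallel Q: Q = R/(ω₀L) = 281/(5755·0.109) = 0.448.
Step 4 — Bandwidth: Δω = ω₀/Q = 1.285e+04 rad/s; BW = Δω/(2π) = 2045 Hz.

(a) f₀ = 915.9 Hz  (b) Q = 0.448  (c) BW = 2045 Hz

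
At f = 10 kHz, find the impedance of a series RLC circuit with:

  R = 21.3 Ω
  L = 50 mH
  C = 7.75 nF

Step 1 — Angular frequency: ω = 2π·f = 2π·1e+04 = 6.283e+04 rad/s.
Step 2 — Component impedances:
  R: Z = R = 21.3 Ω
  L: Z = jωL = j·6.283e+04·0.05 = 0 + j3142 Ω
  C: Z = 1/(jωC) = -j/(ω·C) = 0 - j2054 Ω
Step 3 — Series combination: Z_total = R + L + C = 21.3 + j1088 Ω = 1088∠88.9° Ω.

Z = 21.3 + j1088 Ω = 1088∠88.9° Ω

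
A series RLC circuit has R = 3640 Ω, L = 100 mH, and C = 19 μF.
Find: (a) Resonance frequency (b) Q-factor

Step 1 — Resonance condition Im(Z)=0 gives ω₀ = 1/√(LC).
Step 2 — ω₀ = 1/√(0.1·1.9e-05) = 725.5 rad/s.
Step 3 — f₀ = ω₀/(2π) = 115.5 Hz.
Step 4 — Series Q: Q = ω₀L/R = 725.5·0.1/3640 = 0.01993.

(a) f₀ = 115.5 Hz  (b) Q = 0.01993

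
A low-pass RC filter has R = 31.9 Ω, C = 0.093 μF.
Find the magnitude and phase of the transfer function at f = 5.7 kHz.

Step 1 — Angular frequency: ω = 2π·5700 = 3.581e+04 rad/s.
Step 2 — Transfer function: H(jω) = 1/(1 + jωRC).
Step 3 — Denominator: 1 + jωRC = 1 + j·3.581e+04·31.9·9.3e-08 = 1 + j0.1062.
Step 4 — H = 0.9888 - j0.1051.
Step 5 — Magnitude: |H| = 0.9944 (-0.0 dB); phase: φ = -6.1°.

|H| = 0.9944 (-0.0 dB), φ = -6.1°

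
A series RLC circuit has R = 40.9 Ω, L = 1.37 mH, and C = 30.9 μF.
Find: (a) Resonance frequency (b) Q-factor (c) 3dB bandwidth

Step 1 — Resonance condition Im(Z)=0 gives ω₀ = 1/√(LC).
Step 2 — ω₀ = 1/√(0.00137·3.09e-05) = 4860 rad/s.
Step 3 — f₀ = ω₀/(2π) = 773.5 Hz.
Step 4 — Series Q: Q = ω₀L/R = 4860·0.00137/40.9 = 0.1628.
Step 5 — 3dB bandwidth: Δω = ω₀/Q = 2.985e+04 rad/s; BW = Δω/(2π) = 4751 Hz.

(a) f₀ = 773.5 Hz  (b) Q = 0.1628  (c) BW = 4751 Hz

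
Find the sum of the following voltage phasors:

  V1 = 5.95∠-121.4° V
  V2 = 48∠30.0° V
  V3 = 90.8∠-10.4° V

Step 1 — Convert each phasor to rectangular form:
  V1 = 5.95·(cos(-121.4°) + j·sin(-121.4°)) = -3.1 - j5.079 V
  V2 = 48·(cos(30.0°) + j·sin(30.0°)) = 41.57 + j24 V
  V3 = 90.8·(cos(-10.4°) + j·sin(-10.4°)) = 89.31 - j16.39 V
Step 2 — Sum components: V_total = 127.8 + j2.53 V.
Step 3 — Convert to polar: |V_total| = 127.8 V, ∠V_total = 1.1°.

V_total = 127.8∠1.1° V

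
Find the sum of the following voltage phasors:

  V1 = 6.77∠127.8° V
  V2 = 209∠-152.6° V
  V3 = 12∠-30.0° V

Step 1 — Convert each phasor to rectangular form:
  V1 = 6.77·(cos(127.8°) + j·sin(127.8°)) = -4.149 + j5.349 V
  V2 = 209·(cos(-152.6°) + j·sin(-152.6°)) = -185.6 - j96.18 V
  V3 = 12·(cos(-30.0°) + j·sin(-30.0°)) = 10.39 - j6 V
Step 2 — Sum components: V_total = -179.3 - j96.83 V.
Step 3 — Convert to polar: |V_total| = 203.8 V, ∠V_total = -151.6°.

V_total = 203.8∠-151.6° V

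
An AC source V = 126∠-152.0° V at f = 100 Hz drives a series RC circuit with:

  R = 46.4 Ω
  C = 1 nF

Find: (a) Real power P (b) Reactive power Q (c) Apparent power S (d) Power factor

Step 1 — Angular frequency: ω = 2π·f = 2π·100 = 628.3 rad/s.
Step 2 — Component impedances:
  R: Z = R = 46.4 Ω
  C: Z = 1/(jωC) = -j/(ω·C) = 0 - j1.592e+06 Ω
Step 3 — Series combination: Z_total = R + C = 46.4 - j1.592e+06 Ω = 1.592e+06∠-90.0° Ω.
Step 4 — Source phasor: V = 126∠-152.0° V = -111.3 - j59.15 V.
Step 5 — Current: I = V / Z = 3.717e-05 - j6.99e-05 A = 7.917e-05∠-62.0° A.
Step 6 — Complex power: S = V·I* = 2.908e-07 - j0.009975 VA.
Step 7 — Real power: P = Re(S) = 2.908e-07 W.
Step 8 — Reactive power: Q = Im(S) = -0.009975 VAR.
Step 9 — Apparent power: |S| = 0.009975 VA.
Step 10 — Power factor: PF = P/|S| = 2.915e-05 (leading).

(a) P = 2.908e-07 W  (b) Q = -0.009975 VAR  (c) S = 0.009975 VA  (d) PF = 2.915e-05 (leading)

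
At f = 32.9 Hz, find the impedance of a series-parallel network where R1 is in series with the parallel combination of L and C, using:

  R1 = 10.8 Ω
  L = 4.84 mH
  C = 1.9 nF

Step 1 — Angular frequency: ω = 2π·f = 2π·32.9 = 206.7 rad/s.
Step 2 — Component impedances:
  R1: Z = R = 10.8 Ω
  L: Z = jωL = j·206.7·0.00484 = 0 + j1.001 Ω
  C: Z = 1/(jωC) = -j/(ω·C) = 0 - j2.546e+06 Ω
Step 3 — Parallel branch: L || C = 1/(1/L + 1/C) = 0 + j1.001 Ω.
Step 4 — Series with R1: Z_total = R1 + (L || C) = 10.8 + j1.001 Ω = 10.85∠5.3° Ω.

Z = 10.8 + j1.001 Ω = 10.85∠5.3° Ω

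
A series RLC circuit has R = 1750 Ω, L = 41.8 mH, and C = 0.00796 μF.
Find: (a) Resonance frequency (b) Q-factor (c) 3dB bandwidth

Step 1 — Resonance: ω₀ = 1/√(LC) = 1/√(0.0418·7.96e-09) = 5.482e+04 rad/s.
Step 2 — f₀ = ω₀/(2π) = 8725 Hz.
Step 3 — Series Q: Q = ω₀L/R = 5.482e+04·0.0418/1750 = 1.309.
Step 4 — Bandwidth: Δω = ω₀/Q = 4.187e+04 rad/s; BW = Δω/(2π) = 6663 Hz.

(a) f₀ = 8725 Hz  (b) Q = 1.309  (c) BW = 6663 Hz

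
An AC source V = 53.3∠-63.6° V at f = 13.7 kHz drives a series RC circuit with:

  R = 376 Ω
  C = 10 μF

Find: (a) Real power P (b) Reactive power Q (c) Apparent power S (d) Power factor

Step 1 — Angular frequency: ω = 2π·f = 2π·1.37e+04 = 8.608e+04 rad/s.
Step 2 — Component impedances:
  R: Z = R = 376 Ω
  C: Z = 1/(jωC) = -j/(ω·C) = 0 - j1.162 Ω
Step 3 — Series combination: Z_total = R + C = 376 - j1.162 Ω = 376∠-0.2° Ω.
Step 4 — Source phasor: V = 53.3∠-63.6° V = 23.7 - j47.74 V.
Step 5 — Current: I = V / Z = 0.06342 - j0.1268 A = 0.1418∠-63.4° A.
Step 6 — Complex power: S = V·I* = 7.555 - j0.02334 VA.
Step 7 — Real power: P = Re(S) = 7.555 W.
Step 8 — Reactive power: Q = Im(S) = -0.02334 VAR.
Step 9 — Apparent power: |S| = 7.556 VA.
Step 10 — Power factor: PF = P/|S| = 1 (leading).

(a) P = 7.555 W  (b) Q = -0.02334 VAR  (c) S = 7.556 VA  (d) PF = 1 (leading)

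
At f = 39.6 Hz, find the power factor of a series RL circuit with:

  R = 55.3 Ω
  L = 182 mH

Step 1 — Angular frequency: ω = 2π·f = 2π·39.6 = 248.8 rad/s.
Step 2 — Component impedances:
  R: Z = R = 55.3 Ω
  L: Z = jωL = j·248.8·0.182 = 0 + j45.28 Ω
Step 3 — Series combination: Z_total = R + L = 55.3 + j45.28 Ω = 71.48∠39.3° Ω.
Step 4 — Power factor: PF = cos(φ) = Re(Z)/|Z| = 55.3/71.475 = 0.7737.
Step 5 — Type: Im(Z) = 45.28 ⇒ lagging (phase φ = 39.3°).

PF = 0.7737 (lagging, φ = 39.3°)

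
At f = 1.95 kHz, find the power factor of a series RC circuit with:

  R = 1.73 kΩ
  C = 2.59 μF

Step 1 — Angular frequency: ω = 2π·f = 2π·1950 = 1.225e+04 rad/s.
Step 2 — Component impedances:
  R: Z = R = 1730 Ω
  C: Z = 1/(jωC) = -j/(ω·C) = 0 - j31.51 Ω
Step 3 — Series combination: Z_total = R + C = 1730 - j31.51 Ω = 1730∠-1.0° Ω.
Step 4 — Power factor: PF = cos(φ) = Re(Z)/|Z| = 1730/1730.3 = 0.9998.
Step 5 — Type: Im(Z) = -31.51 ⇒ leading (phase φ = -1.0°).

PF = 0.9998 (leading, φ = -1.0°)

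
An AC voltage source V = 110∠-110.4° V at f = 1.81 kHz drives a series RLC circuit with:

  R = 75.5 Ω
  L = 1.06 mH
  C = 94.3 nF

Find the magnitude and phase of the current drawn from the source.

Step 1 — Angular frequency: ω = 2π·f = 2π·1810 = 1.137e+04 rad/s.
Step 2 — Component impedances:
  R: Z = R = 75.5 Ω
  L: Z = jωL = j·1.137e+04·0.00106 = 0 + j12.05 Ω
  C: Z = 1/(jωC) = -j/(ω·C) = 0 - j932.5 Ω
Step 3 — Series combination: Z_total = R + L + C = 75.5 - j920.4 Ω = 923.5∠-85.3° Ω.
Step 4 — Source phasor: V = 110∠-110.4° V = -38.34 - j103.1 V.
Step 5 — Ohm's law: I = V / Z_total = (-38.34 - j103.1) / (75.5 - j920.4) = 0.1079 - j0.05051 A.
Step 6 — Convert to polar: |I| = 0.1191 A, ∠I = -25.1°.

I = 0.1191∠-25.1° A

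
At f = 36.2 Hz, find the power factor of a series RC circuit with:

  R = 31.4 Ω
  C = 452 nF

Step 1 — Angular frequency: ω = 2π·f = 2π·36.2 = 227.5 rad/s.
Step 2 — Component impedances:
  R: Z = R = 31.4 Ω
  C: Z = 1/(jωC) = -j/(ω·C) = 0 - j9727 Ω
Step 3 — Series combination: Z_total = R + C = 31.4 - j9727 Ω = 9727∠-89.8° Ω.
Step 4 — Power factor: PF = cos(φ) = Re(Z)/|Z| = 31.4/9727 = 0.003228.
Step 5 — Type: Im(Z) = -9727 ⇒ leading (phase φ = -89.8°).

PF = 0.003228 (leading, φ = -89.8°)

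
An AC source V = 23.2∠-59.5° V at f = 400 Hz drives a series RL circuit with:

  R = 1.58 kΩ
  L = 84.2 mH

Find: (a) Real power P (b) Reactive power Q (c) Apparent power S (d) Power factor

Step 1 — Angular frequency: ω = 2π·f = 2π·400 = 2513 rad/s.
Step 2 — Component impedances:
  R: Z = R = 1580 Ω
  L: Z = jωL = j·2513·0.0842 = 0 + j211.6 Ω
Step 3 — Series combination: Z_total = R + L = 1580 + j211.6 Ω = 1594∠7.6° Ω.
Step 4 — Source phasor: V = 23.2∠-59.5° V = 11.77 - j19.99 V.
Step 5 — Current: I = V / Z = 0.005656 - j0.01341 A = 0.01455∠-67.1° A.
Step 6 — Complex power: S = V·I* = 0.3347 + j0.04482 VA.
Step 7 — Real power: P = Re(S) = 0.3347 W.
Step 8 — Reactive power: Q = Im(S) = 0.04482 VAR.
Step 9 — Apparent power: |S| = 0.3376 VA.
Step 10 — Power factor: PF = P/|S| = 0.9911 (lagging).

(a) P = 0.3347 W  (b) Q = 0.04482 VAR  (c) S = 0.3376 VA  (d) PF = 0.9911 (lagging)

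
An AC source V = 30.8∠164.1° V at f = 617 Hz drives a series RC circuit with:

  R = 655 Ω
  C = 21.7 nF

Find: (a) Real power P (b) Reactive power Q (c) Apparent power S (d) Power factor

Step 1 — Angular frequency: ω = 2π·f = 2π·617 = 3877 rad/s.
Step 2 — Component impedances:
  R: Z = R = 655 Ω
  C: Z = 1/(jωC) = -j/(ω·C) = 0 - j1.189e+04 Ω
Step 3 — Series combination: Z_total = R + C = 655 - j1.189e+04 Ω = 1.191e+04∠-86.8° Ω.
Step 4 — Source phasor: V = 30.8∠164.1° V = -29.62 + j8.438 V.
Step 5 — Current: I = V / Z = -0.0008446 - j0.002445 A = 0.002587∠-109.1° A.
Step 6 — Complex power: S = V·I* = 0.004384 - j0.07956 VA.
Step 7 — Real power: P = Re(S) = 0.004384 W.
Step 8 — Reactive power: Q = Im(S) = -0.07956 VAR.
Step 9 — Apparent power: |S| = 0.07968 VA.
Step 10 — Power factor: PF = P/|S| = 0.05502 (leading).

(a) P = 0.004384 W  (b) Q = -0.07956 VAR  (c) S = 0.07968 VA  (d) PF = 0.05502 (leading)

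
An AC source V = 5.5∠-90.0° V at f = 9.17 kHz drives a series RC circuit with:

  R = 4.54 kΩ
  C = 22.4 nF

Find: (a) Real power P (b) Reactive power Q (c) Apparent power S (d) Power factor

Step 1 — Angular frequency: ω = 2π·f = 2π·9170 = 5.762e+04 rad/s.
Step 2 — Component impedances:
  R: Z = R = 4540 Ω
  C: Z = 1/(jωC) = -j/(ω·C) = 0 - j774.8 Ω
Step 3 — Series combination: Z_total = R + C = 4540 - j774.8 Ω = 4606∠-9.7° Ω.
Step 4 — Source phasor: V = 5.5∠-90.0° V = 0 - j5.5 V.
Step 5 — Current: I = V / Z = 0.0002009 - j0.001177 A = 0.001194∠-80.3° A.
Step 6 — Complex power: S = V·I* = 0.006474 - j0.001105 VA.
Step 7 — Real power: P = Re(S) = 0.006474 W.
Step 8 — Reactive power: Q = Im(S) = -0.001105 VAR.
Step 9 — Apparent power: |S| = 0.006568 VA.
Step 10 — Power factor: PF = P/|S| = 0.9857 (leading).

(a) P = 0.006474 W  (b) Q = -0.001105 VAR  (c) S = 0.006568 VA  (d) PF = 0.9857 (leading)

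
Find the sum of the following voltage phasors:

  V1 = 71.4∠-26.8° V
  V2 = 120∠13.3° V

Step 1 — Convert each phasor to rectangular form:
  V1 = 71.4·(cos(-26.8°) + j·sin(-26.8°)) = 63.73 - j32.19 V
  V2 = 120·(cos(13.3°) + j·sin(13.3°)) = 116.8 + j27.61 V
Step 2 — Sum components: V_total = 180.5 - j4.587 V.
Step 3 — Convert to polar: |V_total| = 180.6 V, ∠V_total = -1.5°.

V_total = 180.6∠-1.5° V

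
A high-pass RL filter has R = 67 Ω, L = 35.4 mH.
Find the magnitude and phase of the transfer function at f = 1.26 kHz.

Step 1 — Angular frequency: ω = 2π·1260 = 7917 rad/s.
Step 2 — Transfer function: H(jω) = jωL/(R + jωL).
Step 3 — Numerator jωL = j·280.3; denominator R + jωL = 67 + j280.3.
Step 4 — H = 0.9459 + j0.2261.
Step 5 — Magnitude: |H| = 0.9726 (-0.2 dB); phase: φ = 13.4°.

|H| = 0.9726 (-0.2 dB), φ = 13.4°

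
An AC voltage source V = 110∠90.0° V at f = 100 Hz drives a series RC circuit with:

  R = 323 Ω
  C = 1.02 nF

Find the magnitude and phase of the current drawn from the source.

Step 1 — Angular frequency: ω = 2π·f = 2π·100 = 628.3 rad/s.
Step 2 — Component impedances:
  R: Z = R = 323 Ω
  C: Z = 1/(jωC) = -j/(ω·C) = 0 - j1.56e+06 Ω
Step 3 — Series combination: Z_total = R + C = 323 - j1.56e+06 Ω = 1.56e+06∠-90.0° Ω.
Step 4 — Source phasor: V = 110∠90.0° V = 0 + j110 V.
Step 5 — Ohm's law: I = V / Z_total = (0 + j110) / (323 - j1.56e+06) = -7.05e-05 + j1.459e-08 A.
Step 6 — Convert to polar: |I| = 7.05e-05 A, ∠I = 180.0°.

I = 7.05e-05∠180.0° A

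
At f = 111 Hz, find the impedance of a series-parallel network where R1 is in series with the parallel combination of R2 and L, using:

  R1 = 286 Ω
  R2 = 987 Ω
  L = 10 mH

Step 1 — Angular frequency: ω = 2π·f = 2π·111 = 697.4 rad/s.
Step 2 — Component impedances:
  R1: Z = R = 286 Ω
  R2: Z = R = 987 Ω
  L: Z = jωL = j·697.4·0.01 = 0 + j6.974 Ω
Step 3 — Parallel branch: R2 || L = 1/(1/R2 + 1/L) = 0.04928 + j6.974 Ω.
Step 4 — Series with R1: Z_total = R1 + (R2 || L) = 286 + j6.974 Ω = 286.1∠1.4° Ω.

Z = 286 + j6.974 Ω = 286.1∠1.4° Ω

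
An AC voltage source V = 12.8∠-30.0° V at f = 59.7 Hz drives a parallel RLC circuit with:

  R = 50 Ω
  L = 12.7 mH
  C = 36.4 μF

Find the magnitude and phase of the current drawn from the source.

Step 1 — Angular frequency: ω = 2π·f = 2π·59.7 = 375.1 rad/s.
Step 2 — Component impedances:
  R: Z = R = 50 Ω
  L: Z = jωL = j·375.1·0.0127 = 0 + j4.764 Ω
  C: Z = 1/(jωC) = -j/(ω·C) = 0 - j73.24 Ω
Step 3 — Parallel combination: 1/Z_total = 1/R + 1/L + 1/C; Z_total = 0.5139 + j5.043 Ω = 5.069∠84.2° Ω.
Step 4 — Source phasor: V = 12.8∠-30.0° V = 11.09 - j6.4 V.
Step 5 — Ohm's law: I = V / Z_total = (11.09 - j6.4) / (0.5139 + j5.043) = -1.034 - j2.304 A.
Step 6 — Convert to polar: |I| = 2.525 A, ∠I = -114.2°.

I = 2.525∠-114.2° A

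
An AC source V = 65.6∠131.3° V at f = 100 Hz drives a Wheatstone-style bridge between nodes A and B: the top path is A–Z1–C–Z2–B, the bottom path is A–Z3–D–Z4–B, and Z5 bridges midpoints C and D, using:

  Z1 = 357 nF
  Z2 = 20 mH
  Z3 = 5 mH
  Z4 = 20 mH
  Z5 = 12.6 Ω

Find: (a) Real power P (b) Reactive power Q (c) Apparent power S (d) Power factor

Step 1 — Angular frequency: ω = 2π·f = 2π·100 = 628.3 rad/s.
Step 2 — Component impedances:
  Z1: Z = 1/(jωC) = -j/(ω·C) = 0 - j4458 Ω
  Z2: Z = jωL = j·628.3·0.02 = 0 + j12.57 Ω
  Z3: Z = jωL = j·628.3·0.005 = 0 + j3.142 Ω
  Z4: Z = jωL = j·628.3·0.02 = 0 + j12.57 Ω
  Z5: Z = R = 12.6 Ω
Step 3 — Bridge requires nodal analysis (the Z5 bridge couples midpoints C and D, so the two paths cannot be reduced to a simple series/parallel combination). Setting node B to ground and injecting 1 A at node A, the 3-node admittance system at A, C, D solves to V_A = Z_AB = 2.53 + j10.69 Ω = 10.98∠76.7° Ω.
Step 4 — Source phasor: V = 65.6∠131.3° V = -43.3 + j49.28 V.
Step 5 — Current: I = V / Z = 3.458 + j4.869 A = 5.973∠54.6° A.
Step 6 — Complex power: S = V·I* = 90.25 + j381.3 VA.
Step 7 — Real power: P = Re(S) = 90.25 W.
Step 8 — Reactive power: Q = Im(S) = 381.3 VAR.
Step 9 — Apparent power: |S| = 391.8 VA.
Step 10 — Power factor: PF = P/|S| = 0.2304 (lagging).

(a) P = 90.25 W  (b) Q = 381.3 VAR  (c) S = 391.8 VA  (d) PF = 0.2304 (lagging)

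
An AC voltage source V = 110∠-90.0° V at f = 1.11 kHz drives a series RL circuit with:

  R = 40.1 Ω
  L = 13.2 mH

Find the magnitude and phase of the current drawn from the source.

Step 1 — Angular frequency: ω = 2π·f = 2π·1110 = 6974 rad/s.
Step 2 — Component impedances:
  R: Z = R = 40.1 Ω
  L: Z = jωL = j·6974·0.0132 = 0 + j92.06 Ω
Step 3 — Series combination: Z_total = R + L = 40.1 + j92.06 Ω = 100.4∠66.5° Ω.
Step 4 — Source phasor: V = 110∠-90.0° V = 0 - j110 V.
Step 5 — Ohm's law: I = V / Z_total = (0 - j110) / (40.1 + j92.06) = -1.004 - j0.4375 A.
Step 6 — Convert to polar: |I| = 1.095 A, ∠I = -156.5°.

I = 1.095∠-156.5° A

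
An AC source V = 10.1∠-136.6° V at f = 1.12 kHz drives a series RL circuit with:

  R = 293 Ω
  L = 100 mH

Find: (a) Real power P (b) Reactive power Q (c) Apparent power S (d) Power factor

Step 1 — Angular frequency: ω = 2π·f = 2π·1120 = 7037 rad/s.
Step 2 — Component impedances:
  R: Z = R = 293 Ω
  L: Z = jωL = j·7037·0.1 = 0 + j703.7 Ω
Step 3 — Series combination: Z_total = R + L = 293 + j703.7 Ω = 762.3∠67.4° Ω.
Step 4 — Source phasor: V = 10.1∠-136.6° V = -7.338 - j6.94 V.
Step 5 — Current: I = V / Z = -0.0121 + j0.005388 A = 0.01325∠156.0° A.
Step 6 — Complex power: S = V·I* = 0.05144 + j0.1235 VA.
Step 7 — Real power: P = Re(S) = 0.05144 W.
Step 8 — Reactive power: Q = Im(S) = 0.1235 VAR.
Step 9 — Apparent power: |S| = 0.1338 VA.
Step 10 — Power factor: PF = P/|S| = 0.3844 (lagging).

(a) P = 0.05144 W  (b) Q = 0.1235 VAR  (c) S = 0.1338 VA  (d) PF = 0.3844 (lagging)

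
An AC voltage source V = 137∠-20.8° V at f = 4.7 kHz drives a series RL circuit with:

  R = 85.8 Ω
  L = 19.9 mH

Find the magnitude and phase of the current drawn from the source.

Step 1 — Angular frequency: ω = 2π·f = 2π·4700 = 2.953e+04 rad/s.
Step 2 — Component impedances:
  R: Z = R = 85.8 Ω
  L: Z = jωL = j·2.953e+04·0.0199 = 0 + j587.7 Ω
Step 3 — Series combination: Z_total = R + L = 85.8 + j587.7 Ω = 593.9∠81.7° Ω.
Step 4 — Source phasor: V = 137∠-20.8° V = 128.1 - j48.65 V.
Step 5 — Ohm's law: I = V / Z_total = (128.1 - j48.65) / (85.8 + j587.7) = -0.0499 - j0.2252 A.
Step 6 — Convert to polar: |I| = 0.2307 A, ∠I = -102.5°.

I = 0.2307∠-102.5° A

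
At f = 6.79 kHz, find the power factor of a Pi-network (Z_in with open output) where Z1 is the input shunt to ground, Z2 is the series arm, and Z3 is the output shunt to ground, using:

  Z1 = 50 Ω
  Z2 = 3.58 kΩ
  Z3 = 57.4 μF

Step 1 — Angular frequency: ω = 2π·f = 2π·6790 = 4.266e+04 rad/s.
Step 2 — Component impedances:
  Z1: Z = R = 50 Ω
  Z2: Z = R = 3580 Ω
  Z3: Z = 1/(jωC) = -j/(ω·C) = 0 - j0.4084 Ω
Step 3 — With open output, the series arm Z2 and the output shunt Z3 appear in series to ground: Z2 + Z3 = 3580 - j0.4084 Ω.
Step 4 — Parallel with input shunt Z1: Z_in = Z1 || (Z2 + Z3) = 49.31 - j7.748e-05 Ω = 49.31∠-0.0° Ω.
Step 5 — Power factor: PF = cos(φ) = Re(Z)/|Z| = 49.31/49.31 = 1.
Step 6 — Type: Im(Z) = -7.748e-05 ⇒ leading (phase φ = -0.0°).

PF = 1 (leading, φ = -0.0°)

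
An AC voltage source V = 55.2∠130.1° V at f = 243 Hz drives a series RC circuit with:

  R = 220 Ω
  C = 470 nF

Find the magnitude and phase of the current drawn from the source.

Step 1 — Angular frequency: ω = 2π·f = 2π·243 = 1527 rad/s.
Step 2 — Component impedances:
  R: Z = R = 220 Ω
  C: Z = 1/(jωC) = -j/(ω·C) = 0 - j1394 Ω
Step 3 — Series combination: Z_total = R + C = 220 - j1394 Ω = 1411∠-81.0° Ω.
Step 4 — Source phasor: V = 55.2∠130.1° V = -35.56 + j42.22 V.
Step 5 — Ohm's law: I = V / Z_total = (-35.56 + j42.22) / (220 - j1394) = -0.03349 - j0.02023 A.
Step 6 — Convert to polar: |I| = 0.03913 A, ∠I = -148.9°.

I = 0.03913∠-148.9° A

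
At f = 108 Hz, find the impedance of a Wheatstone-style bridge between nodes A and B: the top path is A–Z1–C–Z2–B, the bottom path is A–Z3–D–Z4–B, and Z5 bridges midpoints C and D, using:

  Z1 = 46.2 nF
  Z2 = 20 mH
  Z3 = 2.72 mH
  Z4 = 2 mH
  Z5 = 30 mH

Step 1 — Angular frequency: ω = 2π·f = 2π·108 = 678.6 rad/s.
Step 2 — Component impedances:
  Z1: Z = 1/(jωC) = -j/(ω·C) = 0 - j3.19e+04 Ω
  Z2: Z = jωL = j·678.6·0.02 = 0 + j13.57 Ω
  Z3: Z = jωL = j·678.6·0.00272 = 0 + j1.846 Ω
  Z4: Z = jωL = j·678.6·0.002 = 0 + j1.357 Ω
  Z5: Z = jωL = j·678.6·0.03 = 0 + j20.36 Ω
Step 3 — Bridge requires nodal analysis (the Z5 bridge couples midpoints C and D, so the two paths cannot be reduced to a simple series/parallel combination). Setting node B to ground and injecting 1 A at node A, the 3-node admittance system at A, C, D solves to V_A = Z_AB = 0 + j3.151 Ω = 3.151∠90.0° Ω.

Z = 0 + j3.151 Ω = 3.151∠90.0° Ω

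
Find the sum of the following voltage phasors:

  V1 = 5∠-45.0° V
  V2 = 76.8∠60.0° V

Step 1 — Convert each phasor to rectangular form:
  V1 = 5·(cos(-45.0°) + j·sin(-45.0°)) = 3.536 - j3.536 V
  V2 = 76.8·(cos(60.0°) + j·sin(60.0°)) = 38.4 + j66.51 V
Step 2 — Sum components: V_total = 41.94 + j62.98 V.
Step 3 — Convert to polar: |V_total| = 75.66 V, ∠V_total = 56.3°.

V_total = 75.66∠56.3° V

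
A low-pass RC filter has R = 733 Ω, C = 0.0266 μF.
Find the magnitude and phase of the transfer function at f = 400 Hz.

Step 1 — Angular frequency: ω = 2π·400 = 2513 rad/s.
Step 2 — Transfer function: H(jω) = 1/(1 + jωRC).
Step 3 — Denominator: 1 + jωRC = 1 + j·2513·733·2.66e-08 = 1 + j0.049.
Step 4 — H = 0.9976 - j0.04889.
Step 5 — Magnitude: |H| = 0.9988 (-0.0 dB); phase: φ = -2.8°.

|H| = 0.9988 (-0.0 dB), φ = -2.8°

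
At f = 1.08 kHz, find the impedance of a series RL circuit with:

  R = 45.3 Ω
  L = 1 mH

Step 1 — Angular frequency: ω = 2π·f = 2π·1080 = 6786 rad/s.
Step 2 — Component impedances:
  R: Z = R = 45.3 Ω
  L: Z = jωL = j·6786·0.001 = 0 + j6.786 Ω
Step 3 — Series combination: Z_total = R + L = 45.3 + j6.786 Ω = 45.81∠8.5° Ω.

Z = 45.3 + j6.786 Ω = 45.81∠8.5° Ω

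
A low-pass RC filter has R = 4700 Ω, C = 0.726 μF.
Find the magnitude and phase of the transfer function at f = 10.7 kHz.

Step 1 — Angular frequency: ω = 2π·1.07e+04 = 6.723e+04 rad/s.
Step 2 — Transfer function: H(jω) = 1/(1 + jωRC).
Step 3 — Denominator: 1 + jωRC = 1 + j·6.723e+04·4700·7.26e-07 = 1 + j229.4.
Step 4 — H = 1.9e-05 - j0.004359.
Step 5 — Magnitude: |H| = 0.004359 (-47.2 dB); phase: φ = -89.8°.

|H| = 0.004359 (-47.2 dB), φ = -89.8°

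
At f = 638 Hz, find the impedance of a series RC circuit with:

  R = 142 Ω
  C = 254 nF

Step 1 — Angular frequency: ω = 2π·f = 2π·638 = 4009 rad/s.
Step 2 — Component impedances:
  R: Z = R = 142 Ω
  C: Z = 1/(jωC) = -j/(ω·C) = 0 - j982.1 Ω
Step 3 — Series combination: Z_total = R + C = 142 - j982.1 Ω = 992.3∠-81.8° Ω.

Z = 142 - j982.1 Ω = 992.3∠-81.8° Ω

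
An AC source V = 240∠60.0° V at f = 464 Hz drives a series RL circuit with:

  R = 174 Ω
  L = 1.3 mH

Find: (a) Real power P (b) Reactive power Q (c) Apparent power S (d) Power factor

Step 1 — Angular frequency: ω = 2π·f = 2π·464 = 2915 rad/s.
Step 2 — Component impedances:
  R: Z = R = 174 Ω
  L: Z = jωL = j·2915·0.0013 = 0 + j3.79 Ω
Step 3 — Series combination: Z_total = R + L = 174 + j3.79 Ω = 174∠1.2° Ω.
Step 4 — Source phasor: V = 240∠60.0° V = 120 + j207.8 V.
Step 5 — Current: I = V / Z = 0.7153 + j1.179 A = 1.379∠58.8° A.
Step 6 — Complex power: S = V·I* = 330.9 + j7.207 VA.
Step 7 — Real power: P = Re(S) = 330.9 W.
Step 8 — Reactive power: Q = Im(S) = 7.207 VAR.
Step 9 — Apparent power: |S| = 331 VA.
Step 10 — Power factor: PF = P/|S| = 0.9998 (lagging).

(a) P = 330.9 W  (b) Q = 7.207 VAR  (c) S = 331 VA  (d) PF = 0.9998 (lagging)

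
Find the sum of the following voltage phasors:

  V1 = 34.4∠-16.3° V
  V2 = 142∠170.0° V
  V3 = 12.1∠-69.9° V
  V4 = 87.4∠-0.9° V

Step 1 — Convert each phasor to rectangular form:
  V1 = 34.4·(cos(-16.3°) + j·sin(-16.3°)) = 33.02 - j9.655 V
  V2 = 142·(cos(170.0°) + j·sin(170.0°)) = -139.8 + j24.66 V
  V3 = 12.1·(cos(-69.9°) + j·sin(-69.9°)) = 4.158 - j11.36 V
  V4 = 87.4·(cos(-0.9°) + j·sin(-0.9°)) = 87.39 - j1.373 V
Step 2 — Sum components: V_total = -15.28 + j2.267 V.
Step 3 — Convert to polar: |V_total| = 15.45 V, ∠V_total = 171.6°.

V_total = 15.45∠171.6° V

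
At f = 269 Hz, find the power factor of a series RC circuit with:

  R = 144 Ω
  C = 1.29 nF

Step 1 — Angular frequency: ω = 2π·f = 2π·269 = 1690 rad/s.
Step 2 — Component impedances:
  R: Z = R = 144 Ω
  C: Z = 1/(jωC) = -j/(ω·C) = 0 - j4.586e+05 Ω
Step 3 — Series combination: Z_total = R + C = 144 - j4.586e+05 Ω = 4.586e+05∠-90.0° Ω.
Step 4 — Power factor: PF = cos(φ) = Re(Z)/|Z| = 144/4.586e+05 = 0.000314.
Step 5 — Type: Im(Z) = -4.586e+05 ⇒ leading (phase φ = -90.0°).

PF = 0.000314 (leading, φ = -90.0°)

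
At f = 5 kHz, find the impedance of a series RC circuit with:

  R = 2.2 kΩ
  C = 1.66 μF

Step 1 — Angular frequency: ω = 2π·f = 2π·5000 = 3.142e+04 rad/s.
Step 2 — Component impedances:
  R: Z = R = 2200 Ω
  C: Z = 1/(jωC) = -j/(ω·C) = 0 - j19.18 Ω
Step 3 — Series combination: Z_total = R + C = 2200 - j19.18 Ω = 2200∠-0.5° Ω.

Z = 2200 - j19.18 Ω = 2200∠-0.5° Ω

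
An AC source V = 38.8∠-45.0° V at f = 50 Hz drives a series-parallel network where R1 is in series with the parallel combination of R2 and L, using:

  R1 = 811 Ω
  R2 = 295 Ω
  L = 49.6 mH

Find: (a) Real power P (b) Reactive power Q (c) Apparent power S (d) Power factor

Step 1 — Angular frequency: ω = 2π·f = 2π·50 = 314.2 rad/s.
Step 2 — Component impedances:
  R1: Z = R = 811 Ω
  R2: Z = R = 295 Ω
  L: Z = jωL = j·314.2·0.0496 = 0 + j15.58 Ω
Step 3 — Parallel branch: R2 || L = 1/(1/R2 + 1/L) = 0.8208 + j15.54 Ω.
Step 4 — Series with R1: Z_total = R1 + (R2 || L) = 811.8 + j15.54 Ω = 812∠1.1° Ω.
Step 5 — Source phasor: V = 38.8∠-45.0° V = 27.44 - j27.44 V.
Step 6 — Current: I = V / Z = 0.03314 - j0.03443 A = 0.04779∠-46.1° A.
Step 7 — Complex power: S = V·I* = 1.854 + j0.03548 VA.
Step 8 — Real power: P = Re(S) = 1.854 W.
Step 9 — Reactive power: Q = Im(S) = 0.03548 VAR.
Step 10 — Apparent power: |S| = 1.854 VA.
Step 11 — Power factor: PF = P/|S| = 0.9998 (lagging).

(a) P = 1.854 W  (b) Q = 0.03548 VAR  (c) S = 1.854 VA  (d) PF = 0.9998 (lagging)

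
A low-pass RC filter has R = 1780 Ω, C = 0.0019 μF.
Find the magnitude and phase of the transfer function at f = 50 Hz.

Step 1 — Angular frequency: ω = 2π·50 = 314.2 rad/s.
Step 2 — Transfer function: H(jω) = 1/(1 + jωRC).
Step 3 — Denominator: 1 + jωRC = 1 + j·314.2·1780·1.9e-09 = 1 + j0.001062.
Step 4 — H = 1 - j0.001062.
Step 5 — Magnitude: |H| = 1 (-0.0 dB); phase: φ = -0.1°.

|H| = 1 (-0.0 dB), φ = -0.1°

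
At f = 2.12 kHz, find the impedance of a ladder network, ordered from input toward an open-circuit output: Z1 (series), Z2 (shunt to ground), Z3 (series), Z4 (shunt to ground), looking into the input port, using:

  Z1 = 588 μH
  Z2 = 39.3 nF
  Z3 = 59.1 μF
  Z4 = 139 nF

Step 1 — Angular frequency: ω = 2π·f = 2π·2120 = 1.332e+04 rad/s.
Step 2 — Component impedances:
  Z1: Z = jωL = j·1.332e+04·0.000588 = 0 + j7.832 Ω
  Z2: Z = 1/(jωC) = -j/(ω·C) = 0 - j1910 Ω
  Z3: Z = 1/(jωC) = -j/(ω·C) = 0 - j1.27 Ω
  Z4: Z = 1/(jωC) = -j/(ω·C) = 0 - j540.1 Ω
Step 3 — Ladder network (open output): work backward from the far end, alternating series and parallel combinations. Z_in = 0 - j414 Ω = 414∠-90.0° Ω.

Z = 0 - j414 Ω = 414∠-90.0° Ω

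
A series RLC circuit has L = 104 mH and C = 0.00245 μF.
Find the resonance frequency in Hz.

Step 1 — Resonance condition Im(Z)=0 gives ω₀ = 1/√(LC).
Step 2 — ω₀ = 1/√(0.104·2.45e-09) = 6.265e+04 rad/s.
Step 3 — f₀ = ω₀/(2π) = 9971 Hz.

f₀ = 9971 Hz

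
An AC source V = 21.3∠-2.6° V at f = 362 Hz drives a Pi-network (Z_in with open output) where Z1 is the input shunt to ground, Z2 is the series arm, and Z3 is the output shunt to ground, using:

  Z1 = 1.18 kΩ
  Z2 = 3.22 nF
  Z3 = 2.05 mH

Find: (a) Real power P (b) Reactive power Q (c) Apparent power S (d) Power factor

Step 1 — Angular frequency: ω = 2π·f = 2π·362 = 2275 rad/s.
Step 2 — Component impedances:
  Z1: Z = R = 1180 Ω
  Z2: Z = 1/(jωC) = -j/(ω·C) = 0 - j1.365e+05 Ω
  Z3: Z = jωL = j·2275·0.00205 = 0 + j4.663 Ω
Step 3 — With open output, the series arm Z2 and the output shunt Z3 appear in series to ground: Z2 + Z3 = 0 - j1.365e+05 Ω.
Step 4 — Parallel with input shunt Z1: Z_in = Z1 || (Z2 + Z3) = 1180 - j10.2 Ω = 1180∠-0.5° Ω.
Step 5 — Source phasor: V = 21.3∠-2.6° V = 21.28 - j0.9662 V.
Step 6 — Current: I = V / Z = 0.01804 - j0.000663 A = 0.01805∠-2.1° A.
Step 7 — Complex power: S = V·I* = 0.3845 - j0.003323 VA.
Step 8 — Real power: P = Re(S) = 0.3845 W.
Step 9 — Reactive power: Q = Im(S) = -0.003323 VAR.
Step 10 — Apparent power: |S| = 0.3845 VA.
Step 11 — Power factor: PF = P/|S| = 1 (leading).

(a) P = 0.3845 W  (b) Q = -0.003323 VAR  (c) S = 0.3845 VA  (d) PF = 1 (leading)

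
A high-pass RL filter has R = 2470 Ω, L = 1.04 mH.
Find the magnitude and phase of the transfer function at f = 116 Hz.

Step 1 — Angular frequency: ω = 2π·116 = 728.8 rad/s.
Step 2 — Transfer function: H(jω) = jωL/(R + jωL).
Step 3 — Numerator jωL = j·0.758; denominator R + jωL = 2470 + j0.758.
Step 4 — H = 9.418e-08 + j0.0003069.
Step 5 — Magnitude: |H| = 0.0003069 (-70.3 dB); phase: φ = 90.0°.

|H| = 0.0003069 (-70.3 dB), φ = 90.0°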